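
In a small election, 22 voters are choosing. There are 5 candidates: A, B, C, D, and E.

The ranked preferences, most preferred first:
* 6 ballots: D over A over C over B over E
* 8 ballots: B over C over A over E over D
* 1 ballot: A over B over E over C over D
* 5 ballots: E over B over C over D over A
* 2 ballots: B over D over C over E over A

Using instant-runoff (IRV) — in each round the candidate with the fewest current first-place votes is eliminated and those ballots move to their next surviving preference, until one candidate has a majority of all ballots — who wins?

Round 1: A 1, B 10, C 0, D 6, E 5. C eliminated.
Round 2: A 1, B 10, D 6, E 5. A eliminated.
Round 3: B 11, D 6, E 5. E eliminated.
Round 4: B 16, D 6. B has a majority (≥12).

B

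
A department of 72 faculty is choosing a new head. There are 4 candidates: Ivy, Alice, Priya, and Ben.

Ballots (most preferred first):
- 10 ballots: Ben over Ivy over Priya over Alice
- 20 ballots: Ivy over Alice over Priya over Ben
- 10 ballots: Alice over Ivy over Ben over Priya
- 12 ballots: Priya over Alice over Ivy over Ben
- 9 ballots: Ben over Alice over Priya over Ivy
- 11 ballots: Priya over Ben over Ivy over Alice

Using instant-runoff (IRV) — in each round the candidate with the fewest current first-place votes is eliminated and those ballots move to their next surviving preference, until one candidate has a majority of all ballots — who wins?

Round 1: Ivy 20, Alice 10, Priya 23, Ben 19. Alice eliminated.
Round 2: Ivy 30, Priya 23, Ben 19. Ben eliminated.
Round 3: Ivy 40, Priya 32. Ivy has a majority (≥37).

Ivy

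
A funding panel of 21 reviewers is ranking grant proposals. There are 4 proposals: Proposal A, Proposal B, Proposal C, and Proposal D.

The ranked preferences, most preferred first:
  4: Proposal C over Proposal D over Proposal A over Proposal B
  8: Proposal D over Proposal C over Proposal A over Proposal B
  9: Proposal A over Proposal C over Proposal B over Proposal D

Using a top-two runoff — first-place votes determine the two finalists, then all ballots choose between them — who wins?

Round 1 first-place votes: Proposal A 9, Proposal B 0, Proposal C 4, Proposal D 8. Proposal A and Proposal D advance.
Runoff: Proposal A is ranked above Proposal D on 9 ballots, Proposal D above Proposal A on 12.

Proposal D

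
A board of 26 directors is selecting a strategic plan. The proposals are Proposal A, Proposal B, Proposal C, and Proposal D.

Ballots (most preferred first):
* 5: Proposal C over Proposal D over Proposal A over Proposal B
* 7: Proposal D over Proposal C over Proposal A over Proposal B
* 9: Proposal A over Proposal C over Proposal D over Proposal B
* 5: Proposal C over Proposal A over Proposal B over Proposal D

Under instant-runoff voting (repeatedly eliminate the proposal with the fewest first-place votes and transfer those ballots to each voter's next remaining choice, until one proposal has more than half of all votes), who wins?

Proposal C

Round 1: Proposal A 9, Proposal B 0, Proposal C 10, Proposal D 7. Proposal B eliminated.
Round 2: Proposal A 9, Proposal C 10, Proposal D 7. Proposal D eliminated.
Round 3: Proposal A 9, Proposal C 17. Proposal C has a majority (≥14).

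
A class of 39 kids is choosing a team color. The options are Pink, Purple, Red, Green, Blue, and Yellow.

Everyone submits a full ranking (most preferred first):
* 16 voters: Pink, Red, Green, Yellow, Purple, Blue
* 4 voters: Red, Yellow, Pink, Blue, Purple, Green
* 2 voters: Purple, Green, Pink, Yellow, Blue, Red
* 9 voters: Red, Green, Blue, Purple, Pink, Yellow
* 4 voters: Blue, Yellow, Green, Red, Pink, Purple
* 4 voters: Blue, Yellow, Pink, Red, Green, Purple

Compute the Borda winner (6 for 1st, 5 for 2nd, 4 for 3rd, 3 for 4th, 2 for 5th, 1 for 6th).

Pink: 16×6 + 4×4 + 2×4 + 9×2 + 4×2 + 4×4 = 162
Purple: 16×2 + 4×2 + 2×6 + 9×3 + 4×1 + 4×1 = 87
Red: 16×5 + 4×6 + 2×1 + 9×6 + 4×3 + 4×3 = 184
Green: 16×4 + 4×1 + 2×5 + 9×5 + 4×4 + 4×2 = 147
Blue: 16×1 + 4×3 + 2×2 + 9×4 + 4×6 + 4×6 = 116
Yellow: 16×3 + 4×5 + 2×3 + 9×1 + 4×5 + 4×5 = 123

Red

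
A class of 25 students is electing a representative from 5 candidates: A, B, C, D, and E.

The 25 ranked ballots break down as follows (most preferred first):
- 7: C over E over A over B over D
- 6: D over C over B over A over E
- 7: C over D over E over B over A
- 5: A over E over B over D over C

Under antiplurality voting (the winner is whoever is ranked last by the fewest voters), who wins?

Last-place votes: A 7, B 0, C 5, D 7, E 6.

B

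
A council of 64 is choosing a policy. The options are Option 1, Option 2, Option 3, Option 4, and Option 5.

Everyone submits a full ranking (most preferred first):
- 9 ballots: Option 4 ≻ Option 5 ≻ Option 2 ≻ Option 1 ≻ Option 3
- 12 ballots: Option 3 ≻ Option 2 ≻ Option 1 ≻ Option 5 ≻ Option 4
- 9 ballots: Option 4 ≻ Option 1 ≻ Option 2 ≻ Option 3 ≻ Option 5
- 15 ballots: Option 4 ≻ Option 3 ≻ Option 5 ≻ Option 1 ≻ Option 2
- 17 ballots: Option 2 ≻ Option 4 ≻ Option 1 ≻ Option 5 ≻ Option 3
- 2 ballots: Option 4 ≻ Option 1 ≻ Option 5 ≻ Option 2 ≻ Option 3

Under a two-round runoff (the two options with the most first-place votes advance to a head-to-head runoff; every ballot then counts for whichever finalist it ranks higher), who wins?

Option 4

Round 1 first-place votes: Option 1 0, Option 2 17, Option 3 12, Option 4 35, Option 5 0. Option 4 and Option 2 advance.
Runoff: Option 4 is ranked above Option 2 on 35 ballots, Option 2 above Option 4 on 29.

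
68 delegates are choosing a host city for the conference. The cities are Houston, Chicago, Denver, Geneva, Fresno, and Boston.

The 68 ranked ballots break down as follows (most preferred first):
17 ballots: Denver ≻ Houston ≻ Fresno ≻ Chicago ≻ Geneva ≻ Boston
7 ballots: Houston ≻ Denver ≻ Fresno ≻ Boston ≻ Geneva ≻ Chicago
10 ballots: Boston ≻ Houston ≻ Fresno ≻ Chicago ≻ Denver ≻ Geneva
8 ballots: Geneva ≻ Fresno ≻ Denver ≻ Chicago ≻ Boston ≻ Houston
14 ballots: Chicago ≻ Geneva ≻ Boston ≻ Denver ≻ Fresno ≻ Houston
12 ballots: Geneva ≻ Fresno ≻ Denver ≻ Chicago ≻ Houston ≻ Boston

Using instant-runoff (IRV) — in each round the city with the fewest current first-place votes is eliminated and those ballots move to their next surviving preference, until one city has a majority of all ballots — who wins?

Round 1: Houston 7, Chicago 14, Denver 17, Geneva 20, Fresno 0, Boston 10. Fresno eliminated.
Round 2: Houston 7, Chicago 14, Denver 17, Geneva 20, Boston 10. Houston eliminated.
Round 3: Chicago 14, Denver 24, Geneva 20, Boston 10. Boston eliminated.
Round 4: Chicago 24, Denver 24, Geneva 20. Geneva eliminated.
Round 5: Chicago 24, Denver 44. Denver has a majority (≥35).

Denver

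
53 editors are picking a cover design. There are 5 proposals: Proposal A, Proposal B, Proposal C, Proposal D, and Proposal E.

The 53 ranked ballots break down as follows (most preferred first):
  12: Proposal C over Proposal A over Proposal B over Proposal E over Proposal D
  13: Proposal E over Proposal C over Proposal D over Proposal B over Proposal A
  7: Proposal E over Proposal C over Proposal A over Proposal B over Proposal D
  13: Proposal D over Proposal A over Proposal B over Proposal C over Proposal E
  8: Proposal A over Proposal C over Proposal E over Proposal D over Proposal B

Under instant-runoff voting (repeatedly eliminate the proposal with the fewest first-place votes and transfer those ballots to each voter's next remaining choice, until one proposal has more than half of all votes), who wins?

Round 1: Proposal A 8, Proposal B 0, Proposal C 12, Proposal D 13, Proposal E 20. Proposal B eliminated.
Round 2: Proposal A 8, Proposal C 12, Proposal D 13, Proposal E 20. Proposal A eliminated.
Round 3: Proposal C 20, Proposal D 13, Proposal E 20. Proposal D eliminated.
Round 4: Proposal C 33, Proposal E 20. Proposal C has a majority (≥27).

Proposal C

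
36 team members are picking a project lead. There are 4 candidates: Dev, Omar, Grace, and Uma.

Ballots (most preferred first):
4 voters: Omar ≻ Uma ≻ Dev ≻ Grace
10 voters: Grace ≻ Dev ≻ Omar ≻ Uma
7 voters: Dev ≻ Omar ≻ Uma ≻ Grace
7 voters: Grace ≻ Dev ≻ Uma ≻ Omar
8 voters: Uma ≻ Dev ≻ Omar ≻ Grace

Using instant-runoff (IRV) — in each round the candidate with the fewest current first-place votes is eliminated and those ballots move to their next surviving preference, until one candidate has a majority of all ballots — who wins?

Uma

Round 1: Dev 7, Omar 4, Grace 17, Uma 8. Omar eliminated.
Round 2: Dev 7, Grace 17, Uma 12. Dev eliminated.
Round 3: Grace 17, Uma 19. Uma has a majority (≥19).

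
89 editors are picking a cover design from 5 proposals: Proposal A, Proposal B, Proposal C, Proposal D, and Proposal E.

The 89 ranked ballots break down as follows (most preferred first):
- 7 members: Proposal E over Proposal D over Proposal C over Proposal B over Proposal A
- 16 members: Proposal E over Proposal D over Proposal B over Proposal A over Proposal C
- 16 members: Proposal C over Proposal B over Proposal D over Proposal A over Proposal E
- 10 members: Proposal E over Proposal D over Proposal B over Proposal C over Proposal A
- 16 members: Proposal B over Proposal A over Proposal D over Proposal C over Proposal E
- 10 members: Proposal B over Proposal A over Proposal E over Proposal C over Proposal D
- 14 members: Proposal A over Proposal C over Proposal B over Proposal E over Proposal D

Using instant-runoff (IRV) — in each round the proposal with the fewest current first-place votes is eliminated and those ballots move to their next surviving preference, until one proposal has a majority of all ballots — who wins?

Proposal C

Round 1: Proposal A 14, Proposal B 26, Proposal C 16, Proposal D 0, Proposal E 33. Proposal D eliminated.
Round 2: Proposal A 14, Proposal B 26, Proposal C 16, Proposal E 33. Proposal A eliminated.
Round 3: Proposal B 26, Proposal C 30, Proposal E 33. Proposal B eliminated.
Round 4: Proposal C 46, Proposal E 43. Proposal C has a majority (≥45).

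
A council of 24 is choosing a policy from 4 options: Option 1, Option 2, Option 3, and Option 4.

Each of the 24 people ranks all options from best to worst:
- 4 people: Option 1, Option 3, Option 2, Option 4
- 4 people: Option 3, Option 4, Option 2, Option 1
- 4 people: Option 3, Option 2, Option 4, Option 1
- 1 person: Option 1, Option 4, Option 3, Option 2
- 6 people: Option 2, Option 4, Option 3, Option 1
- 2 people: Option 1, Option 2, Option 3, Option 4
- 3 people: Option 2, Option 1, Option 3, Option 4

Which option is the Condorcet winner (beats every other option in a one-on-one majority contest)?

Option 3

Option 3 vs Option 1: 14–10
Option 3 vs Option 2: 13–11
Option 3 vs Option 4: 17–7
Option 3 beats every other option.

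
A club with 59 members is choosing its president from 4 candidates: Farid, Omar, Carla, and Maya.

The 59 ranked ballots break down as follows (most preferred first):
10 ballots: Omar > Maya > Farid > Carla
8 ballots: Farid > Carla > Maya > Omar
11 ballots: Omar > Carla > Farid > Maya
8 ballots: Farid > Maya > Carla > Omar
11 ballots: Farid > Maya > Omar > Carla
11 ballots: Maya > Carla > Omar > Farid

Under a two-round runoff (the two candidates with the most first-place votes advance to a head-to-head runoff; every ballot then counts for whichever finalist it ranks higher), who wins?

Omar

Round 1 first-place votes: Farid 27, Omar 21, Carla 0, Maya 11. Farid and Omar advance.
Runoff: Farid is ranked above Omar on 27 ballots, Omar above Farid on 32.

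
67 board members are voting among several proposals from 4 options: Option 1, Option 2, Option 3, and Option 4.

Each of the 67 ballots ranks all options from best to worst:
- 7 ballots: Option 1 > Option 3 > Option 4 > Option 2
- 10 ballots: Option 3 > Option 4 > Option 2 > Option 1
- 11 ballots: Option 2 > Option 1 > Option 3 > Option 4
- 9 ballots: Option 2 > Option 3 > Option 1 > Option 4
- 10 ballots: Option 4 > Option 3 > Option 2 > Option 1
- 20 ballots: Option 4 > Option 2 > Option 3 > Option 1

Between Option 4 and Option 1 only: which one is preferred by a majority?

Option 4 is ranked above Option 1 on 40 ballots; Option 1 above Option 4 on 27.

Option 4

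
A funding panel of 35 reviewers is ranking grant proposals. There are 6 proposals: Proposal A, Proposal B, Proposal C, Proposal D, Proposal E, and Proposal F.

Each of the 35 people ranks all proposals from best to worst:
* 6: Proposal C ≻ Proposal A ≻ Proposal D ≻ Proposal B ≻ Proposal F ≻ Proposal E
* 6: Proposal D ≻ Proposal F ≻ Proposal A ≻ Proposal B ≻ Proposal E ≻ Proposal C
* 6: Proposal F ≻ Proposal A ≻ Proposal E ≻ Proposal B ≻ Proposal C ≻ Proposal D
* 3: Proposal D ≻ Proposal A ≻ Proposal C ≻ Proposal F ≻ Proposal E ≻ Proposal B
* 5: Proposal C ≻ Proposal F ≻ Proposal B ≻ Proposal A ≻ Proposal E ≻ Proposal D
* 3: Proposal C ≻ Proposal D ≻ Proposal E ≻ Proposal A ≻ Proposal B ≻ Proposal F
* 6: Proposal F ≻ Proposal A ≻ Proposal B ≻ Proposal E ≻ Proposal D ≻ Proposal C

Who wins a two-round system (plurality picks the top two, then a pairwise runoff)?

Proposal F

Round 1 first-place votes: Proposal A 0, Proposal B 0, Proposal C 14, Proposal D 9, Proposal E 0, Proposal F 12. Proposal C and Proposal F advance.
Runoff: Proposal C is ranked above Proposal F on 17 ballots, Proposal F above Proposal C on 18.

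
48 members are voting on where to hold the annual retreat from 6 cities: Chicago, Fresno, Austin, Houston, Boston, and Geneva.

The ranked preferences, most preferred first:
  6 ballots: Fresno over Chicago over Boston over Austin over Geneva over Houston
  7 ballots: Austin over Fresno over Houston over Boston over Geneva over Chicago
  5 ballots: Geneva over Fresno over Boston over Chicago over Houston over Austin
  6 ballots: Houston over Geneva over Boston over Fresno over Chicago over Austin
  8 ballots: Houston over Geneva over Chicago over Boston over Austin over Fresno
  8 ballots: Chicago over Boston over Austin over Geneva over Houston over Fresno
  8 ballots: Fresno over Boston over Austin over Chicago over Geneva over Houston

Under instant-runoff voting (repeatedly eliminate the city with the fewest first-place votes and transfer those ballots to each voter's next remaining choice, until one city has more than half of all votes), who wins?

Fresno

Round 1: Chicago 8, Fresno 14, Austin 7, Houston 14, Boston 0, Geneva 5. Boston eliminated.
Round 2: Chicago 8, Fresno 14, Austin 7, Houston 14, Geneva 5. Geneva eliminated.
Round 3: Chicago 8, Fresno 19, Austin 7, Houston 14. Austin eliminated.
Round 4: Chicago 8, Fresno 26, Houston 14. Fresno has a majority (≥25).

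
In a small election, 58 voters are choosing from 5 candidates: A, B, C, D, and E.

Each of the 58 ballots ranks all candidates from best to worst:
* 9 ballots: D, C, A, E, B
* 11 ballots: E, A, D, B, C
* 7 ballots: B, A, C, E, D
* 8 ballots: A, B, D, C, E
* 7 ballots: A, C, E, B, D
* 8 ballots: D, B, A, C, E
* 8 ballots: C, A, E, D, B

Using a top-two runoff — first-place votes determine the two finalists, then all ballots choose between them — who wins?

Round 1 first-place votes: A 15, B 7, C 8, D 17, E 11. D and A advance.
Runoff: D is ranked above A on 17 ballots, A above D on 41.

A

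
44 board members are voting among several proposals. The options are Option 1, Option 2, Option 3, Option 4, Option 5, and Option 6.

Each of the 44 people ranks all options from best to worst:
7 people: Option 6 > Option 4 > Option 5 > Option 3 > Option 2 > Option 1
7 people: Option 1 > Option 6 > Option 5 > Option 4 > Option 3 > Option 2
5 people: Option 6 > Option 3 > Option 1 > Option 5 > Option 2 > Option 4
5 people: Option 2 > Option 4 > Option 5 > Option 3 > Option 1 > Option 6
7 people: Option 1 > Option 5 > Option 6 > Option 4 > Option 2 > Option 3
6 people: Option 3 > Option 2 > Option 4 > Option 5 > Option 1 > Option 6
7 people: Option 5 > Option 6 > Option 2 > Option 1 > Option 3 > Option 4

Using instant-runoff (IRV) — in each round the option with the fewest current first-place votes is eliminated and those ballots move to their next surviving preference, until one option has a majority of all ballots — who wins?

Option 5

Round 1: Option 1 14, Option 2 5, Option 3 6, Option 4 0, Option 5 7, Option 6 12. Option 4 eliminated.
Round 2: Option 1 14, Option 2 5, Option 3 6, Option 5 7, Option 6 12. Option 2 eliminated.
Round 3: Option 1 14, Option 3 6, Option 5 12, Option 6 12. Option 3 eliminated.
Round 4: Option 1 14, Option 5 18, Option 6 12. Option 6 eliminated.
Round 5: Option 1 19, Option 5 25. Option 5 has a majority (≥23).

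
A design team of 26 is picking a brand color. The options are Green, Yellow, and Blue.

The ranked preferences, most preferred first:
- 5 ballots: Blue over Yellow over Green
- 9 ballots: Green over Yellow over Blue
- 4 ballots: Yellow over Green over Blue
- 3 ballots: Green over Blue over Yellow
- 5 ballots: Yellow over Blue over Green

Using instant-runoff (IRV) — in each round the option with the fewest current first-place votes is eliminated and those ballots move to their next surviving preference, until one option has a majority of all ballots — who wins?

Round 1: Green 12, Yellow 9, Blue 5. Blue eliminated.
Round 2: Green 12, Yellow 14. Yellow has a majority (≥14).

Yellow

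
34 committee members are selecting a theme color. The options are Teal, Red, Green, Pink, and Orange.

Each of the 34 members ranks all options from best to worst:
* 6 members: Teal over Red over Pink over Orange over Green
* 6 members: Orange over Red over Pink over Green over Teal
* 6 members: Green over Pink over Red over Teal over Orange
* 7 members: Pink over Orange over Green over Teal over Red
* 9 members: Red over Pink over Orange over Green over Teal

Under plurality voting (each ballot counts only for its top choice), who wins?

Red

First-place votes: Teal 6, Red 9, Green 6, Pink 7, Orange 6.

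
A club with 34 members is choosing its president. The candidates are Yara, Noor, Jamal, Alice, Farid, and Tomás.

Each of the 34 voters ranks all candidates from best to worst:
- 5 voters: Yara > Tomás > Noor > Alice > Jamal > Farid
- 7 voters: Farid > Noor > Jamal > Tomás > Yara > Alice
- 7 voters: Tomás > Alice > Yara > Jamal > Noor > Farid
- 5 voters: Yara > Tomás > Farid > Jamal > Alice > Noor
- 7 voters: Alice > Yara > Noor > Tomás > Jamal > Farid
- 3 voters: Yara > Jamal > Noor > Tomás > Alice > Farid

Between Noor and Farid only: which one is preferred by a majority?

Noor is ranked above Farid on 22 ballots; Farid above Noor on 12.

Noor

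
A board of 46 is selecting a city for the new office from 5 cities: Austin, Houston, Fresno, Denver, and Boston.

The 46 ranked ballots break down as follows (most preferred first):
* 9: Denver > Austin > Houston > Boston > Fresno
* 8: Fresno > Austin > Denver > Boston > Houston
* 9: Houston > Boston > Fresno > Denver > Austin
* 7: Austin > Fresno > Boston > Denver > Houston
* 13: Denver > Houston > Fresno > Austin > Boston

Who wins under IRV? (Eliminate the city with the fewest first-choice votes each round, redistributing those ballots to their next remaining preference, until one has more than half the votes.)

Round 1: Austin 7, Houston 9, Fresno 8, Denver 22, Boston 0. Boston eliminated.
Round 2: Austin 7, Houston 9, Fresno 8, Denver 22. Austin eliminated.
Round 3: Houston 9, Fresno 15, Denver 22. Houston eliminated.
Round 4: Fresno 24, Denver 22. Fresno has a majority (≥24).

Fresno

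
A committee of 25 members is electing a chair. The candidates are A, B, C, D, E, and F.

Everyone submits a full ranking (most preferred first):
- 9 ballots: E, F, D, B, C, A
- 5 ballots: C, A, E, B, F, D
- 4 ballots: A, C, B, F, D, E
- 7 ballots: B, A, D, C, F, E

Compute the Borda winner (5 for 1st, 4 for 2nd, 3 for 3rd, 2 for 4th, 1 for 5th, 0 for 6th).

A: 9×0 + 5×4 + 4×5 + 7×4 = 68
B: 9×2 + 5×2 + 4×3 + 7×5 = 75
C: 9×1 + 5×5 + 4×4 + 7×2 = 64
D: 9×3 + 5×0 + 4×1 + 7×3 = 52
E: 9×5 + 5×3 + 4×0 + 7×0 = 60
F: 9×4 + 5×1 + 4×2 + 7×1 = 56

B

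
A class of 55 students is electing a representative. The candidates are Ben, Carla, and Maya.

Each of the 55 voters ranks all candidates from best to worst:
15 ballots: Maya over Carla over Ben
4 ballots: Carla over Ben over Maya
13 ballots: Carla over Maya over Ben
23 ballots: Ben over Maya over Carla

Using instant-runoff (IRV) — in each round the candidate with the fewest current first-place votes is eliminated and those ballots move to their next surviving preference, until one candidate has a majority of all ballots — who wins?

Round 1: Ben 23, Carla 17, Maya 15. Maya eliminated.
Round 2: Ben 23, Carla 32. Carla has a majority (≥28).

Carla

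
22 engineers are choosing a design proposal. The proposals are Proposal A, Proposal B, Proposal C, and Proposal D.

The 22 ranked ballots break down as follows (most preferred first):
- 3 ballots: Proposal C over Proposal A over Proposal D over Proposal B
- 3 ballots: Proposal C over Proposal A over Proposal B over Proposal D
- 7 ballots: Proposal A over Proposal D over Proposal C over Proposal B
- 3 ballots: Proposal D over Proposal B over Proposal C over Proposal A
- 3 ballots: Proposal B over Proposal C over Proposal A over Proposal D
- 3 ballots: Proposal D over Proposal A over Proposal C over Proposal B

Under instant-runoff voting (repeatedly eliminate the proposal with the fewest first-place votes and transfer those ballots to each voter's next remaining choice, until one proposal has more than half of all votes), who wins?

Proposal C

Round 1: Proposal A 7, Proposal B 3, Proposal C 6, Proposal D 6. Proposal B eliminated.
Round 2: Proposal A 7, Proposal C 9, Proposal D 6. Proposal D eliminated.
Round 3: Proposal A 10, Proposal C 12. Proposal C has a majority (≥12).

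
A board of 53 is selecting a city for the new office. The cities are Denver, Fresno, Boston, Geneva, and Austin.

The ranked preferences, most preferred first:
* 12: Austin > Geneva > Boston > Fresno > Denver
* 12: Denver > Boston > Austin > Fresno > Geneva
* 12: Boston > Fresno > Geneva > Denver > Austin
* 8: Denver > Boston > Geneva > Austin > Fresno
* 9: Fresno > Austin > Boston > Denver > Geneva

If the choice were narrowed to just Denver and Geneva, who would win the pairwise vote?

Denver

Denver is ranked above Geneva on 29 ballots; Geneva above Denver on 24.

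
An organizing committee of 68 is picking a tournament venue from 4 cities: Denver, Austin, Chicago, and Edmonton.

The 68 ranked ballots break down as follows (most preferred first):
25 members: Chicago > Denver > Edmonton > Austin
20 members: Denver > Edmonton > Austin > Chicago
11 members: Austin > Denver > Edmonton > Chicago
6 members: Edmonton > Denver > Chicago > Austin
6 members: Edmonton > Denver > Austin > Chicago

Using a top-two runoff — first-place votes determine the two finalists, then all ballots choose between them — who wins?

Denver

Round 1 first-place votes: Denver 20, Austin 11, Chicago 25, Edmonton 12. Chicago and Denver advance.
Runoff: Chicago is ranked above Denver on 25 ballots, Denver above Chicago on 43.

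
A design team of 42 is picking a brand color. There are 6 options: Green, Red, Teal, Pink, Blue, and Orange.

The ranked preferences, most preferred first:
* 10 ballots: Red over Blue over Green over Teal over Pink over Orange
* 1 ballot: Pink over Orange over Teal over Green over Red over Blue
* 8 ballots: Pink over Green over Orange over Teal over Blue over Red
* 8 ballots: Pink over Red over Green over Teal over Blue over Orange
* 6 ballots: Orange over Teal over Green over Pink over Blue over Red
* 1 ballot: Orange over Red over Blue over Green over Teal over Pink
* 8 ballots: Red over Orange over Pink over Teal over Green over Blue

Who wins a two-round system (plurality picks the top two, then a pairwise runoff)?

Round 1 first-place votes: Green 0, Red 18, Teal 0, Pink 17, Blue 0, Orange 7. Red and Pink advance.
Runoff: Red is ranked above Pink on 19 ballots, Pink above Red on 23.

Pink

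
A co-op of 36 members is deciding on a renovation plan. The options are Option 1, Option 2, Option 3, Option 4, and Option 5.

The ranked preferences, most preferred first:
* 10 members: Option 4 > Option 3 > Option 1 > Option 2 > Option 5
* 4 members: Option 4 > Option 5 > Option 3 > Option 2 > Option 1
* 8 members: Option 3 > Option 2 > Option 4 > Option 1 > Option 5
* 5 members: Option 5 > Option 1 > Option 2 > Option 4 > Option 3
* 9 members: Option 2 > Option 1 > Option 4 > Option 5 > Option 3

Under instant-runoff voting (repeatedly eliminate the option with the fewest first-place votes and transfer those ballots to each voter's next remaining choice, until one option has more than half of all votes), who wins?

Option 2

Round 1: Option 1 0, Option 2 9, Option 3 8, Option 4 14, Option 5 5. Option 1 eliminated.
Round 2: Option 2 9, Option 3 8, Option 4 14, Option 5 5. Option 5 eliminated.
Round 3: Option 2 14, Option 3 8, Option 4 14. Option 3 eliminated.
Round 4: Option 2 22, Option 4 14. Option 2 has a majority (≥19).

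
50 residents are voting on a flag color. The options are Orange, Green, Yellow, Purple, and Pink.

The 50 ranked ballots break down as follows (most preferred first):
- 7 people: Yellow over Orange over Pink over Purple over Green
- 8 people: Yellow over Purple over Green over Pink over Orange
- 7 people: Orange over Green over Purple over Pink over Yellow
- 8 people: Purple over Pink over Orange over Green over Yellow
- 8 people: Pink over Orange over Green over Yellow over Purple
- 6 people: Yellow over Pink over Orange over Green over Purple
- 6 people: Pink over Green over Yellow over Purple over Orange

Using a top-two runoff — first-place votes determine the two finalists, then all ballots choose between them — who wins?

Round 1 first-place votes: Orange 7, Green 0, Yellow 21, Purple 8, Pink 14. Yellow and Pink advance.
Runoff: Yellow is ranked above Pink on 21 ballots, Pink above Yellow on 29.

Pink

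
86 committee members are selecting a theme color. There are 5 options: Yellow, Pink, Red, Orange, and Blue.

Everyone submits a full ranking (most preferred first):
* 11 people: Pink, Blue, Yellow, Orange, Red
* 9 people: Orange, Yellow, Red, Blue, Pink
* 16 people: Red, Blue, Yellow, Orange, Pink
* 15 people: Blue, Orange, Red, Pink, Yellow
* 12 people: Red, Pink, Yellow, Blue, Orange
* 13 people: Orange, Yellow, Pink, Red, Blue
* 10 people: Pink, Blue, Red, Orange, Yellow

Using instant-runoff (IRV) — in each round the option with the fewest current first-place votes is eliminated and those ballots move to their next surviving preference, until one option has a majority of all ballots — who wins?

Orange

Round 1: Yellow 0, Pink 21, Red 28, Orange 22, Blue 15. Yellow eliminated.
Round 2: Pink 21, Red 28, Orange 22, Blue 15. Blue eliminated.
Round 3: Pink 21, Red 28, Orange 37. Pink eliminated.
Round 4: Red 38, Orange 48. Orange has a majority (≥44).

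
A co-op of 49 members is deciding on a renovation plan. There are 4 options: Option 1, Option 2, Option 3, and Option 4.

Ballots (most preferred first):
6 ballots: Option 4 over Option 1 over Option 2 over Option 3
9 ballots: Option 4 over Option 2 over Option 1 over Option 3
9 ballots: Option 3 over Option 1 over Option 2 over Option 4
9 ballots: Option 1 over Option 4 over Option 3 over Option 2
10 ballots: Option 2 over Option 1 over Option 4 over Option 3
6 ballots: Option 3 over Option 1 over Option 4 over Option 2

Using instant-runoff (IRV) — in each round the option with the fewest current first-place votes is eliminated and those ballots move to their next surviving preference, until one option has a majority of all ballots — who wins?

Option 4

Round 1: Option 1 9, Option 2 10, Option 3 15, Option 4 15. Option 1 eliminated.
Round 2: Option 2 10, Option 3 15, Option 4 24. Option 2 eliminated.
Round 3: Option 3 15, Option 4 34. Option 4 has a majority (≥25).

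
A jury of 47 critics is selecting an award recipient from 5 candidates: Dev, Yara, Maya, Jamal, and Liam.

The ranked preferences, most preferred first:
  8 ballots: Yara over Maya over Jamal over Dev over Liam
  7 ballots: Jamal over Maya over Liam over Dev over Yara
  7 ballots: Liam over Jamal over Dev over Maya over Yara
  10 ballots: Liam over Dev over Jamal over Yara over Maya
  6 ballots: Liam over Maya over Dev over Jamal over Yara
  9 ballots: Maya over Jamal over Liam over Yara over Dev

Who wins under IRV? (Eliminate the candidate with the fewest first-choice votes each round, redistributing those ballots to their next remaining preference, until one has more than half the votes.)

Maya

Round 1: Dev 0, Yara 8, Maya 9, Jamal 7, Liam 23. Dev eliminated.
Round 2: Yara 8, Maya 9, Jamal 7, Liam 23. Jamal eliminated.
Round 3: Yara 8, Maya 16, Liam 23. Yara eliminated.
Round 4: Maya 24, Liam 23. Maya has a majority (≥24).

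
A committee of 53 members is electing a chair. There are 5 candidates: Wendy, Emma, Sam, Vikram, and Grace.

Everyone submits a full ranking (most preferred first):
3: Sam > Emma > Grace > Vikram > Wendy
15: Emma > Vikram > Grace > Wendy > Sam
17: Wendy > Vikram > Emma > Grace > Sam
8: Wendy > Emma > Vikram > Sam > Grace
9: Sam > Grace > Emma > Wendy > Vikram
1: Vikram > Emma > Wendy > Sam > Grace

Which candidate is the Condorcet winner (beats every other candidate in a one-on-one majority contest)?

Emma vs Wendy: 28–25
Emma vs Sam: 41–12
Emma vs Vikram: 35–18
Emma vs Grace: 44–9
Emma beats every other candidate.

Emma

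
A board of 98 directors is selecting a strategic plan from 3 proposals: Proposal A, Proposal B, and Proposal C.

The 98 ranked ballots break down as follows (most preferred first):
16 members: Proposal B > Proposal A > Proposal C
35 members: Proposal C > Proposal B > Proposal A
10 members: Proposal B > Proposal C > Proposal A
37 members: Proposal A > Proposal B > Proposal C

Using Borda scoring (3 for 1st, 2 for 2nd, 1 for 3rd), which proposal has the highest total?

Proposal A: 16×2 + 35×1 + 10×1 + 37×3 = 188
Proposal B: 16×3 + 35×2 + 10×3 + 37×2 = 222
Proposal C: 16×1 + 35×3 + 10×2 + 37×1 = 178

Proposal B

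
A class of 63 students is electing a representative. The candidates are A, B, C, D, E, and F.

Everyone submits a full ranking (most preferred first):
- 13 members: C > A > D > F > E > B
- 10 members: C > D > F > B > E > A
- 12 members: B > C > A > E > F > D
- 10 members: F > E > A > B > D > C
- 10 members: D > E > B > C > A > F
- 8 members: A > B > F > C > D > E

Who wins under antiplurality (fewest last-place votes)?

E

Last-place votes: A 10, B 13, C 10, D 12, E 8, F 10.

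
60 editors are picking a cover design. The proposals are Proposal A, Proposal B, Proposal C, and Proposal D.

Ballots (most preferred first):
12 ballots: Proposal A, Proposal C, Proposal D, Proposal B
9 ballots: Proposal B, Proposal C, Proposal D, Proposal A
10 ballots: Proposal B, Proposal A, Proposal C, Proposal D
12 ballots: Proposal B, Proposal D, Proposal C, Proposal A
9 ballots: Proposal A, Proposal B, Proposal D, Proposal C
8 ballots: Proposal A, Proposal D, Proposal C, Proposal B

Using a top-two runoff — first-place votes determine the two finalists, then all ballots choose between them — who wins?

Round 1 first-place votes: Proposal A 29, Proposal B 31, Proposal C 0, Proposal D 0. Proposal B and Proposal A advance.
Runoff: Proposal B is ranked above Proposal A on 31 ballots, Proposal A above Proposal B on 29.

Proposal B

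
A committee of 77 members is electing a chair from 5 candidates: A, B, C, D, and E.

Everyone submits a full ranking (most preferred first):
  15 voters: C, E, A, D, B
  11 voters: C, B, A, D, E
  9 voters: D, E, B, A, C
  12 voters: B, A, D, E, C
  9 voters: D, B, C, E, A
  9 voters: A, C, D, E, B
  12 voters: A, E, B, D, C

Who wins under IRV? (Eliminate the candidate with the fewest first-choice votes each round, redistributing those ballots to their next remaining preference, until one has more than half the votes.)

A

Round 1: A 21, B 12, C 26, D 18, E 0. E eliminated.
Round 2: A 21, B 12, C 26, D 18. B eliminated.
Round 3: A 33, C 26, D 18. D eliminated.
Round 4: A 42, C 35. A has a majority (≥39).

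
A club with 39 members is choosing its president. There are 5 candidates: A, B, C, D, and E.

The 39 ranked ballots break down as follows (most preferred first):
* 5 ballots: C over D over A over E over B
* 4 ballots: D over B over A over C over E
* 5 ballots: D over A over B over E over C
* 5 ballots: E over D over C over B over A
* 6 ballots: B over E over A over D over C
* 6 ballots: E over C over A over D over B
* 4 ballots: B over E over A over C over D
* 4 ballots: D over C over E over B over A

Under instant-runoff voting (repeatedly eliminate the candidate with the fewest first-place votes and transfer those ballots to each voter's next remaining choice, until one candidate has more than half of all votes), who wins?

Round 1: A 0, B 10, C 5, D 13, E 11. A eliminated.
Round 2: B 10, C 5, D 13, E 11. C eliminated.
Round 3: B 10, D 18, E 11. B eliminated.
Round 4: D 18, E 21. E has a majority (≥20).

E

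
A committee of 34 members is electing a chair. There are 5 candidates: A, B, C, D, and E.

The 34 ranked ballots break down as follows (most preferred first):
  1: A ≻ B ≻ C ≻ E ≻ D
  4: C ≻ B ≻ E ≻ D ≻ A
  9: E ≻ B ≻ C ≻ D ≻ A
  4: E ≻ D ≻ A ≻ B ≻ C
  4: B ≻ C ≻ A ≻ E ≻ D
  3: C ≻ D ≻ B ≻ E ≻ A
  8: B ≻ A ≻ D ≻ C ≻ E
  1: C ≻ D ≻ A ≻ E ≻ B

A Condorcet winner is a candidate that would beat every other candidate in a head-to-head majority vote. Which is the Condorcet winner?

B

B vs A: 28–6
B vs C: 26–8
B vs D: 26–8
B vs E: 20–14
B beats every other candidate.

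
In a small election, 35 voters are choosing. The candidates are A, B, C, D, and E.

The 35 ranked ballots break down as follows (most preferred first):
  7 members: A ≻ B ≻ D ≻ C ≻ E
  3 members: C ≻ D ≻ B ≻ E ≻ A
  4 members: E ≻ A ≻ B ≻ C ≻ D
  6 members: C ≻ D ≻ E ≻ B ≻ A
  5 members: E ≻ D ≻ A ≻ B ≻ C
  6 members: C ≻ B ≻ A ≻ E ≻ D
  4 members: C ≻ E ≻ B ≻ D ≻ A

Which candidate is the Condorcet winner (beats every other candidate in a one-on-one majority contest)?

C

C vs A: 19–16
C vs B: 19–16
C vs D: 23–12
C vs E: 26–9
C beats every other candidate.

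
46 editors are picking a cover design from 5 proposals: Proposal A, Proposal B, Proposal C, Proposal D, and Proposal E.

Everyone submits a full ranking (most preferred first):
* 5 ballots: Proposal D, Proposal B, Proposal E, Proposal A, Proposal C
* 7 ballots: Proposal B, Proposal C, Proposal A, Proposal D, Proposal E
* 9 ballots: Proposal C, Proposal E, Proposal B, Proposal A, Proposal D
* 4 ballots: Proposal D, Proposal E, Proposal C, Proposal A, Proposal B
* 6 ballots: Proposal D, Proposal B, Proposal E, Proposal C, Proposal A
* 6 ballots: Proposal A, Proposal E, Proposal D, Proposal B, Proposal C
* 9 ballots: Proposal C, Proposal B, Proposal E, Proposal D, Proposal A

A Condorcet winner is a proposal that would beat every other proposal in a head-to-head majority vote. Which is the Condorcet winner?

Proposal B

Proposal B vs Proposal A: 36–10
Proposal B vs Proposal C: 24–22
Proposal B vs Proposal D: 25–21
Proposal B vs Proposal E: 27–19
Proposal B beats every other proposal.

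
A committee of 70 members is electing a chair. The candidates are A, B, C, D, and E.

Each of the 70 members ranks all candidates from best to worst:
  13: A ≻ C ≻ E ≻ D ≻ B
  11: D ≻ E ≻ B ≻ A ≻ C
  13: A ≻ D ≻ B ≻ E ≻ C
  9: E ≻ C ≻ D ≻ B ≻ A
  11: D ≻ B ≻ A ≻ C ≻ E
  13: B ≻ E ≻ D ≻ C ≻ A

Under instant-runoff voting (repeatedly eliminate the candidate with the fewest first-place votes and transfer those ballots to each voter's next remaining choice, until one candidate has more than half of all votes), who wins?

Round 1: A 26, B 13, C 0, D 22, E 9. C eliminated.
Round 2: A 26, B 13, D 22, E 9. E eliminated.
Round 3: A 26, B 13, D 31. B eliminated.
Round 4: A 26, D 44. D has a majority (≥36).

D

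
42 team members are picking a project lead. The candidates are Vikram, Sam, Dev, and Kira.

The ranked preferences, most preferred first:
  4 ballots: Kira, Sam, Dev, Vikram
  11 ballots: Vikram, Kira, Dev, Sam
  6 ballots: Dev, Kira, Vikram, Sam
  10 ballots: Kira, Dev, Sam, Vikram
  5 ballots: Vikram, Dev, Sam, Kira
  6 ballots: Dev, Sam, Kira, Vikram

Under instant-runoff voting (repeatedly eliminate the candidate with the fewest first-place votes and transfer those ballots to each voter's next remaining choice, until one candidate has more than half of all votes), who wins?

Round 1: Vikram 16, Sam 0, Dev 12, Kira 14. Sam eliminated.
Round 2: Vikram 16, Dev 12, Kira 14. Dev eliminated.
Round 3: Vikram 16, Kira 26. Kira has a majority (≥22).

Kira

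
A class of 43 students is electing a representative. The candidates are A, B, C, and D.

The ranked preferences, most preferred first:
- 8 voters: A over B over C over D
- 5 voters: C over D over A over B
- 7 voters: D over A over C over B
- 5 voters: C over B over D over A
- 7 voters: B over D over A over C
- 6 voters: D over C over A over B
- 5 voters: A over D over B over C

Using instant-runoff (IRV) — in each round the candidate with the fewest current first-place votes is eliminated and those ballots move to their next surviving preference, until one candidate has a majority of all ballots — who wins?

Round 1: A 13, B 7, C 10, D 13. B eliminated.
Round 2: A 13, C 10, D 20. C eliminated.
Round 3: A 13, D 30. D has a majority (≥22).

D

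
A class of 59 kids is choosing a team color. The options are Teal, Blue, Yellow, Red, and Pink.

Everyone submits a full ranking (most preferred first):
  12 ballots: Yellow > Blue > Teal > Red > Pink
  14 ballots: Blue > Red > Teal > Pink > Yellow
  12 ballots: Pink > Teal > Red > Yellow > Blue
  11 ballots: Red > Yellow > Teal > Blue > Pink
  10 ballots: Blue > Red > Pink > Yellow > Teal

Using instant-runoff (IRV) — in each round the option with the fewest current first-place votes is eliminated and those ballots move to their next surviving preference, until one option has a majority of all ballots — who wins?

Yellow

Round 1: Teal 0, Blue 24, Yellow 12, Red 11, Pink 12. Teal eliminated.
Round 2: Blue 24, Yellow 12, Red 11, Pink 12. Red eliminated.
Round 3: Blue 24, Yellow 23, Pink 12. Pink eliminated.
Round 4: Blue 24, Yellow 35. Yellow has a majority (≥30).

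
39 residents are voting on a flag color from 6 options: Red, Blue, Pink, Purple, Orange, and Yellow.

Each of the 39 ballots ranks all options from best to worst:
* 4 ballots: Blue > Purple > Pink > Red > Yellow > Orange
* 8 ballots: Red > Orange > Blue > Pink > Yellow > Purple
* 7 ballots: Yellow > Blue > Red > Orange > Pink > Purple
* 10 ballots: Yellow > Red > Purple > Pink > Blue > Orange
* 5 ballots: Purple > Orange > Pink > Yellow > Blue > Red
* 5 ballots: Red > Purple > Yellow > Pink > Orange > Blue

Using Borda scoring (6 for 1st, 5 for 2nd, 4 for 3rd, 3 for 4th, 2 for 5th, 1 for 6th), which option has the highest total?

Red: 4×3 + 8×6 + 7×4 + 10×5 + 5×1 + 5×6 = 173
Blue: 4×6 + 8×4 + 7×5 + 10×2 + 5×2 + 5×1 = 126
Pink: 4×4 + 8×3 + 7×2 + 10×3 + 5×4 + 5×3 = 119
Purple: 4×5 + 8×1 + 7×1 + 10×4 + 5×6 + 5×5 = 130
Orange: 4×1 + 8×5 + 7×3 + 10×1 + 5×5 + 5×2 = 110
Yellow: 4×2 + 8×2 + 7×6 + 10×6 + 5×3 + 5×4 = 161

Red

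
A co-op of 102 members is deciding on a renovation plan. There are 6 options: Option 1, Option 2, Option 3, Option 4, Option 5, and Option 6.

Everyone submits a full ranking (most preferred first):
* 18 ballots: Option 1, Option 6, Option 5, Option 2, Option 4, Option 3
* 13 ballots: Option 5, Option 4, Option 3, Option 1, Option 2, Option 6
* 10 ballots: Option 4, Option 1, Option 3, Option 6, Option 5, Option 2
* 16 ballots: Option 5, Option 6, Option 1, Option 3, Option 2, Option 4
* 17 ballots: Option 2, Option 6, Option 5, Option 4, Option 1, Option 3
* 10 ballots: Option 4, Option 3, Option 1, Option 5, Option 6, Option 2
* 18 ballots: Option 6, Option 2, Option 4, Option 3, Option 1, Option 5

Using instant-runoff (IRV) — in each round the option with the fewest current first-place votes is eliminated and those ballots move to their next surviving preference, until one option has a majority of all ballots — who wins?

Option 6

Round 1: Option 1 18, Option 2 17, Option 3 0, Option 4 20, Option 5 29, Option 6 18. Option 3 eliminated.
Round 2: Option 1 18, Option 2 17, Option 4 20, Option 5 29, Option 6 18. Option 2 eliminated.
Round 3: Option 1 18, Option 4 20, Option 5 29, Option 6 35. Option 1 eliminated.
Round 4: Option 4 20, Option 5 29, Option 6 53. Option 6 has a majority (≥52).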